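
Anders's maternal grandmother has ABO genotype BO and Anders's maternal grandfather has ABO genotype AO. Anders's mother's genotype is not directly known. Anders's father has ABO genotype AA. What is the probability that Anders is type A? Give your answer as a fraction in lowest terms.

3/4

Anders's mother's ABO genotype from BO × AO: 1/4 AB, 1/4 AO, 1/4 BO, 1/4 OO.
Crossing each possibility with the father AA and summing P(type A): 1/4·1/2 + 1/4·1 + 1/4·1/2 + 1/4·1 = 3/4.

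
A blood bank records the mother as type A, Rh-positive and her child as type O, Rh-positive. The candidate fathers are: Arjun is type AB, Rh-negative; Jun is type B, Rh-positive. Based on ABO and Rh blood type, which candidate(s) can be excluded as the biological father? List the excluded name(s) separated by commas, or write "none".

A candidate is excluded only if no genotype consistent with his phenotype could produce a type O, Rh-positive child with a type A, Rh-positive mother.
Arjun (type AB, Rh-): no genotype consistent with that phenotype can produce a type-O Rh+ child with a type-A mother.

Arjun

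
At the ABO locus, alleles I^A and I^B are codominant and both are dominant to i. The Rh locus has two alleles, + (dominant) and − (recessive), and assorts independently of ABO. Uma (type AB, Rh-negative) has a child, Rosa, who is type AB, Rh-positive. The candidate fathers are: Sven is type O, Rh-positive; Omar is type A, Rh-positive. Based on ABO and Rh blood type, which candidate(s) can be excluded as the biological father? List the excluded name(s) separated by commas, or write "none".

Sven

A candidate is excluded only if no genotype consistent with his phenotype could produce a type AB, Rh-positive child with a type AB, Rh-negative mother.
Sven (type O, Rh+): no genotype consistent with that phenotype can produce a type-AB Rh+ child with a type-AB mother.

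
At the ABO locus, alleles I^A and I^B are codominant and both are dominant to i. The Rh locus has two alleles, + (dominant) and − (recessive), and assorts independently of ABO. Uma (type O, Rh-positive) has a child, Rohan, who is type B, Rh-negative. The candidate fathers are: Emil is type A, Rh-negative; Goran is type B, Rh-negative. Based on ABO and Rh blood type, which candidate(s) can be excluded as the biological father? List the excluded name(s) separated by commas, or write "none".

Emil

A candidate is excluded only if no genotype consistent with his phenotype could produce a type B, Rh-negative child with a type O, Rh-positive mother.
Emil (type A, Rh-): no genotype consistent with that phenotype can produce a type-B Rh- child with a type-O mother.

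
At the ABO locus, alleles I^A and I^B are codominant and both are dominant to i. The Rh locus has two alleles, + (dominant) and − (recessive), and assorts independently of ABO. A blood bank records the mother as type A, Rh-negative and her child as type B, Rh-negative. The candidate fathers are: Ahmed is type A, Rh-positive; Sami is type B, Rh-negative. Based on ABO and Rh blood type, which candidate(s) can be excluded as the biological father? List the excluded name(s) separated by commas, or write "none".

A candidate is excluded only if no genotype consistent with his phenotype could produce a type B, Rh-negative child with a type A, Rh-negative mother.
Ahmed (type A, Rh+): no genotype consistent with that phenotype can produce a type-B Rh- child with a type-A mother.

Ahmed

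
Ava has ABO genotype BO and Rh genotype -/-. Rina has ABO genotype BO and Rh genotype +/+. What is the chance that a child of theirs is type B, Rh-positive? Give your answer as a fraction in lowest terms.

3/4

ABO cross BO × BO → offspring phenotypes: 1/4 O, 3/4 B.
Rh cross -/- × +/+ → 1 Rh+.
Independent loci: P(type B, Rh-positive) = 3/4 × 1 = 3/4.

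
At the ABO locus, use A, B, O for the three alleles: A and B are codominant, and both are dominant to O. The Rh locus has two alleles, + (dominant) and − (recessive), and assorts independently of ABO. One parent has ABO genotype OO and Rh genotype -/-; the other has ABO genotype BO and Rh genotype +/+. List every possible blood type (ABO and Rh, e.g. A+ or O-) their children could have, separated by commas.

Gametes from OO × BO give offspring ABO genotypes BO, OO, i.e. phenotypes O, B.
Rh cross -/- × +/+ → phenotypes Rh+.
Combining independently: O+, B+.

O+, B+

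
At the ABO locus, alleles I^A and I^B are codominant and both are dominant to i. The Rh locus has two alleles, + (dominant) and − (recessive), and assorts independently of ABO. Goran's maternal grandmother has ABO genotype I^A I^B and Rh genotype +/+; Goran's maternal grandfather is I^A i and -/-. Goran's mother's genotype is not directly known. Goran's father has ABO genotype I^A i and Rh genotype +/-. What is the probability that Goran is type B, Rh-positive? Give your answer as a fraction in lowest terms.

3/32

Goran's mother's ABO genotype from I^A I^B × I^A i: 1/4 I^A I^A, 1/4 I^A I^B, 1/4 I^A i, 1/4 I^B i.
Crossing each possibility with the father I^A i and summing P(type B): 1/4·0 + 1/4·1/4 + 1/4·0 + 1/4·1/4 = 1/8.
Similarly for Rh via the mother's Rh distribution: P(Rh+) = 3/4.
Independent loci: 1/8 × 3/4 = 3/32.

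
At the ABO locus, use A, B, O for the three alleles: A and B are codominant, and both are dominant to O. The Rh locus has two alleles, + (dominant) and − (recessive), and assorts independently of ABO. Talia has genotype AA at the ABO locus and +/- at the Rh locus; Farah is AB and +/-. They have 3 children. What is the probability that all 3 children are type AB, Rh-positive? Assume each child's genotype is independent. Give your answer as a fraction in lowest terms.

ABO cross AA × AB → 1/2 A, 1/2 AB.
Rh cross +/- × +/- → 3/4 Rh+, 1/4 Rh-; so P(type AB, Rh-positive) = 1/2 × 3/4 = 3/8 per child.
All 3 independent: (3/8)^3 = 27/512.

27/512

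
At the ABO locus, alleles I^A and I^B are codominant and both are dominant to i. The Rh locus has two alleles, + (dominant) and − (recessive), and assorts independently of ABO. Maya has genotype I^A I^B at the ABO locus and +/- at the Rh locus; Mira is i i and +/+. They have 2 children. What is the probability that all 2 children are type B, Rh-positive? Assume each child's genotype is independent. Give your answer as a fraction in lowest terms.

ABO cross I^A I^B × i i → 1/2 A, 1/2 B.
Rh cross +/- × +/+ → 1 Rh+; so P(type B, Rh-positive) = 1/2 × 1 = 1/2 per child.
All 2 independent: (1/2)^2 = 1/4.

1/4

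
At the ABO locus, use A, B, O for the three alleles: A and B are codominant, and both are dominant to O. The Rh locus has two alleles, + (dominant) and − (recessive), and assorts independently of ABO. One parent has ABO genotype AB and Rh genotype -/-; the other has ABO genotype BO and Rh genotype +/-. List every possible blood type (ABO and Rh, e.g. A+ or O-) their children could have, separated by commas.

Gametes from AB × BO give offspring ABO genotypes AB, AO, BB, BO, i.e. phenotypes A, B, AB.
Rh cross -/- × +/- → phenotypes Rh+, Rh-.
Combining independently: A+, A-, B+, B-, AB+, AB-.

A+, A-, B+, B-, AB+, AB-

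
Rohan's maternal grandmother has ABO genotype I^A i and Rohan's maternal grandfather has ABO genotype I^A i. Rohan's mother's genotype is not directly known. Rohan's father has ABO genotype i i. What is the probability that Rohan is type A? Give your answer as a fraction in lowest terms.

Rohan's mother's ABO genotype from I^A i × I^A i: 1/4 I^A I^A, 1/2 I^A i, 1/4 i i.
Crossing each possibility with the father i i and summing P(type A): 1/4·1 + 1/2·1/2 + 1/4·0 = 1/2.

1/2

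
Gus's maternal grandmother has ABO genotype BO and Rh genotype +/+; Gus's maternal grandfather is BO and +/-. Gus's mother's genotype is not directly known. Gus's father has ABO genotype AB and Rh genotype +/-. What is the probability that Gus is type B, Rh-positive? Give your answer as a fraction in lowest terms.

Gus's mother's ABO genotype from BO × BO: 1/4 BB, 1/2 BO, 1/4 OO.
Crossing each possibility with the father AB and summing P(type B): 1/4·1/2 + 1/2·1/2 + 1/4·1/2 = 1/2.
Similarly for Rh via the mother's Rh distribution: P(Rh+) = 7/8.
Independent loci: 1/2 × 7/8 = 7/16.

7/16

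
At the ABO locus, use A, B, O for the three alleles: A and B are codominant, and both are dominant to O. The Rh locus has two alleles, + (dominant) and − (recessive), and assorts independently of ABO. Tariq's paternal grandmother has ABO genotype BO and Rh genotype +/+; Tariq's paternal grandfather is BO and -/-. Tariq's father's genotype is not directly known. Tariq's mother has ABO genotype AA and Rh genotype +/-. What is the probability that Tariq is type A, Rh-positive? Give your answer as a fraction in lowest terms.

Tariq's father's ABO genotype from BO × BO: 1/4 BB, 1/2 BO, 1/4 OO.
Crossing each possibility with the mother AA and summing P(type A): 1/4·0 + 1/2·1/2 + 1/4·1 = 1/2.
Similarly for Rh via the father's Rh distribution: P(Rh+) = 3/4.
Independent loci: 1/2 × 3/4 = 3/8.

3/8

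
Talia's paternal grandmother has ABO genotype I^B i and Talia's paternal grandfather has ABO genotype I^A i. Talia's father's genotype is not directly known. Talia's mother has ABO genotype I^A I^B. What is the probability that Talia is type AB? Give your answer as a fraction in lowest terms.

Talia's father's ABO genotype from I^B i × I^A i: 1/4 I^A I^B, 1/4 I^A i, 1/4 I^B i, 1/4 i i.
Crossing each possibility with the mother I^A I^B and summing P(type AB): 1/4·1/2 + 1/4·1/4 + 1/4·1/4 + 1/4·0 = 1/4.

1/4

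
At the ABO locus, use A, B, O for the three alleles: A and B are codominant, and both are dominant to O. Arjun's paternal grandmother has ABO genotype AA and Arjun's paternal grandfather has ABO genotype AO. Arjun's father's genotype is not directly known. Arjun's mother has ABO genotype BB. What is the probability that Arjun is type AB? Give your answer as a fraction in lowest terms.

3/4

Arjun's father's ABO genotype from AA × AO: 1/2 AA, 1/2 AO.
Crossing each possibility with the mother BB and summing P(type AB): 1/2·1 + 1/2·1/2 = 3/4.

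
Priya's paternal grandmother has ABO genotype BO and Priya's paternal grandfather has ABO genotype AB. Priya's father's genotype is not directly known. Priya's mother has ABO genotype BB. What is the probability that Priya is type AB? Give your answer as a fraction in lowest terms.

Priya's father's ABO genotype from BO × AB: 1/4 AB, 1/4 AO, 1/4 BB, 1/4 BO.
Crossing each possibility with the mother BB and summing P(type AB): 1/4·1/2 + 1/4·1/2 + 1/4·0 + 1/4·0 = 1/4.

1/4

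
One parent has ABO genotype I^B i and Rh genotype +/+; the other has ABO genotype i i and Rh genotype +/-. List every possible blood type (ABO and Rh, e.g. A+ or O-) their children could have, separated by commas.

Gametes from I^B i × i i give offspring ABO genotypes I^B i, i i, i.e. phenotypes O, B.
Rh cross +/+ × +/- → phenotypes Rh+.
Combining independently: O+, B+.

O+, B+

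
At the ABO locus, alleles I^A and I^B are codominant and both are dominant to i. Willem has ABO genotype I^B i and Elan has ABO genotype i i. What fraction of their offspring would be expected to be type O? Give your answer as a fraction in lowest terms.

ABO cross I^B i × i i → offspring phenotypes: 1/2 O, 1/2 B.
So P(type O) = 1/2.

1/2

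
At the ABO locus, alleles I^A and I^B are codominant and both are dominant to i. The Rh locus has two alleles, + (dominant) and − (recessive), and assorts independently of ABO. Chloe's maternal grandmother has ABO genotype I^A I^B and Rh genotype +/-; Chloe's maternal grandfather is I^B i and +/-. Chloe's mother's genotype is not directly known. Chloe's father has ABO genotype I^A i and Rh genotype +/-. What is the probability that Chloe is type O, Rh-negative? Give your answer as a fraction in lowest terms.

Chloe's mother's ABO genotype from I^A I^B × I^B i: 1/4 I^A I^B, 1/4 I^A i, 1/4 I^B I^B, 1/4 I^B i.
Crossing each possibility with the father I^A i and summing P(type O): 1/4·0 + 1/4·1/4 + 1/4·0 + 1/4·1/4 = 1/8.
Similarly for Rh via the mother's Rh distribution: P(Rh-) = 1/4.
Independent loci: 1/8 × 1/4 = 1/32.

1/32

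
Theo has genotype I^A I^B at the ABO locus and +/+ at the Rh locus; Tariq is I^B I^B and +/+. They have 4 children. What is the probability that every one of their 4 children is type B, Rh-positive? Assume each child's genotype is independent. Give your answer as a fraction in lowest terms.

ABO cross I^A I^B × I^B I^B → 1/2 B, 1/2 AB.
Rh cross +/+ × +/+ → 1 Rh+; so P(type B, Rh-positive) = 1/2 × 1 = 1/2 per child.
All 4 independent: (1/2)^4 = 1/16.

1/16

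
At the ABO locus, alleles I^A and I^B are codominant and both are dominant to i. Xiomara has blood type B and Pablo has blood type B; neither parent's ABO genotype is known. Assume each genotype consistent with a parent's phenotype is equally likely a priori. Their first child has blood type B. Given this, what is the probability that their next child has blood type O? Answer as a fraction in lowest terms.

Possible genotypes: Xiomara ∈ {I^B I^B, I^B i}; Pablo ∈ {I^B I^B, I^B i}.
Weight each parental genotype pair by prior × P(type-B child):
  I^B I^B × I^B I^B: posterior weight 4/15; P(next child type O) = 0.
  I^B I^B × I^B i: posterior weight 4/15; P(next child type O) = 0.
  I^B i × I^B I^B: posterior weight 4/15; P(next child type O) = 0.
  I^B i × I^B i: posterior weight 1/5; P(next child type O) = 1/4.
Weighted sum = 1/20.

1/20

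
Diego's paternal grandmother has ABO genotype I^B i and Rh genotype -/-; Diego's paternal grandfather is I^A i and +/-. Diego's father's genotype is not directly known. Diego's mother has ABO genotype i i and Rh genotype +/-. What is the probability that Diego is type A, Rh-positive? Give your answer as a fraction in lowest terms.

Diego's father's ABO genotype from I^B i × I^A i: 1/4 I^A I^B, 1/4 I^A i, 1/4 I^B i, 1/4 i i.
Crossing each possibility with the mother i i and summing P(type A): 1/4·1/2 + 1/4·1/2 + 1/4·0 + 1/4·0 = 1/4.
Similarly for Rh via the father's Rh distribution: P(Rh+) = 5/8.
Independent loci: 1/4 × 5/8 = 5/32.

5/32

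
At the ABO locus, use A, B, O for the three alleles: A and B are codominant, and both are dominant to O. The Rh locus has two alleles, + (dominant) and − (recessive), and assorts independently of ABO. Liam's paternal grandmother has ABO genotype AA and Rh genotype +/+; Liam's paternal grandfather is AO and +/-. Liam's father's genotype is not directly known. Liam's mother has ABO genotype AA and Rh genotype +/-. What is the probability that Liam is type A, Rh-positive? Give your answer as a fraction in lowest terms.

Liam's father's ABO genotype from AA × AO: 1/2 AA, 1/2 AO.
Crossing each possibility with the mother AA and summing P(type A): 1/2·1 + 1/2·1 = 1.
Similarly for Rh via the father's Rh distribution: P(Rh+) = 7/8.
Independent loci: 1 × 7/8 = 7/8.

7/8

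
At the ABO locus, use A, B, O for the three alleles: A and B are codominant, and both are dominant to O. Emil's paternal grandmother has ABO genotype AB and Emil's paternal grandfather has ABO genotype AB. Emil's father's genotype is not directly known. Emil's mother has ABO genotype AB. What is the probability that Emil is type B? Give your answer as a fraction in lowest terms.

Emil's father's ABO genotype from AB × AB: 1/4 AA, 1/2 AB, 1/4 BB.
Crossing each possibility with the mother AB and summing P(type B): 1/4·0 + 1/2·1/4 + 1/4·1/2 = 1/4.

1/4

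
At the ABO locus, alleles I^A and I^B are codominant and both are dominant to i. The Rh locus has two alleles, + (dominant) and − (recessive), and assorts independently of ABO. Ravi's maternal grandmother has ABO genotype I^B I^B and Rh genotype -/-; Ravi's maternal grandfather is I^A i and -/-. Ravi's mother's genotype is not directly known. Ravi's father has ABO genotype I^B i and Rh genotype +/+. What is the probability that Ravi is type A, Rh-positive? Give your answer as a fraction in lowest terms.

1/8

Ravi's mother's ABO genotype from I^B I^B × I^A i: 1/2 I^A I^B, 1/2 I^B i.
Crossing each possibility with the father I^B i and summing P(type A): 1/2·1/4 + 1/2·0 = 1/8.
Similarly for Rh via the mother's Rh distribution: P(Rh+) = 1.
Independent loci: 1/8 × 1 = 1/8.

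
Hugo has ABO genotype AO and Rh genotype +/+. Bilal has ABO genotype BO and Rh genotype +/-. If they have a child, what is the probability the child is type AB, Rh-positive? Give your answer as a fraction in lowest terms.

ABO cross AO × BO → offspring phenotypes: 1/4 O, 1/4 A, 1/4 B, 1/4 AB.
Rh cross +/+ × +/- → 1 Rh+.
Independent loci: P(type AB, Rh-positive) = 1/4 × 1 = 1/4.

1/4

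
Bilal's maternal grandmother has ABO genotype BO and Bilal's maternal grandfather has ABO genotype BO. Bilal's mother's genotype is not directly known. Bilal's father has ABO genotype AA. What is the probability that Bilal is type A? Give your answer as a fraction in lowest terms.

1/2

Bilal's mother's ABO genotype from BO × BO: 1/4 BB, 1/2 BO, 1/4 OO.
Crossing each possibility with the father AA and summing P(type A): 1/4·0 + 1/2·1/2 + 1/4·1 = 1/2.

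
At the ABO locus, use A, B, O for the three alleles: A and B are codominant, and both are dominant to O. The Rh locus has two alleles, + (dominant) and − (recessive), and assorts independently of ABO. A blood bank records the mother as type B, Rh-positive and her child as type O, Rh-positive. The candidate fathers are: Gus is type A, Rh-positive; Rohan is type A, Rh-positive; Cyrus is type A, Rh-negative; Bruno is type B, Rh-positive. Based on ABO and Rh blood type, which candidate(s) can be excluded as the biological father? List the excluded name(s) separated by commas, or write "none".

A candidate is excluded only if no genotype consistent with his phenotype could produce a type O, Rh-positive child with a type B, Rh-positive mother.
Every candidate has at least one consistent genotype combination, so none can be excluded.

none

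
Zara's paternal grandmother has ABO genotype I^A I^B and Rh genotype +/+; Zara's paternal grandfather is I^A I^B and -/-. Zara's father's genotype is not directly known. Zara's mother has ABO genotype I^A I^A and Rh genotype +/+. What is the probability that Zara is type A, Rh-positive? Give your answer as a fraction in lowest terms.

1/2

Zara's father's ABO genotype from I^A I^B × I^A I^B: 1/4 I^A I^A, 1/2 I^A I^B, 1/4 I^B I^B.
Crossing each possibility with the mother I^A I^A and summing P(type A): 1/4·1 + 1/2·1/2 + 1/4·0 = 1/2.
Similarly for Rh via the father's Rh distribution: P(Rh+) = 1.
Independent loci: 1/2 × 1 = 1/2.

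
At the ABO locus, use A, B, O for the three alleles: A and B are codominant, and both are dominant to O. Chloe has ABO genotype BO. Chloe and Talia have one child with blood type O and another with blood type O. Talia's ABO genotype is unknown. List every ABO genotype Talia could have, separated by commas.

AO, BO, OO

For each candidate genotype of Talia, check whether crossing it with BO can produce every observed child phenotype.
  AA → possible child types {A, AB} ✗
  AB → possible child types {A, B, AB} ✗
  AO → possible child types {O, A, B, AB} ✓
  BB → possible child types {B} ✗
  BO → possible child types {O, B} ✓
  OO → possible child types {O, B} ✓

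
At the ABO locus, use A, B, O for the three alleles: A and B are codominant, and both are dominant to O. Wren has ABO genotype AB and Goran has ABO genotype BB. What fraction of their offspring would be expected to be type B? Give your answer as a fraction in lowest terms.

1/2

ABO cross AB × BB → offspring phenotypes: 1/2 B, 1/2 AB.
So P(type B) = 1/2.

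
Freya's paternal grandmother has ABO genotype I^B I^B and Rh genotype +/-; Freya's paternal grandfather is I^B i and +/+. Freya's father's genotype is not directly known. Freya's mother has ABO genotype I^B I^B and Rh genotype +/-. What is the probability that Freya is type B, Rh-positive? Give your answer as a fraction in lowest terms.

Freya's father's ABO genotype from I^B I^B × I^B i: 1/2 I^B I^B, 1/2 I^B i.
Crossing each possibility with the mother I^B I^B and summing P(type B): 1/2·1 + 1/2·1 = 1.
Similarly for Rh via the father's Rh distribution: P(Rh+) = 7/8.
Independent loci: 1 × 7/8 = 7/8.

7/8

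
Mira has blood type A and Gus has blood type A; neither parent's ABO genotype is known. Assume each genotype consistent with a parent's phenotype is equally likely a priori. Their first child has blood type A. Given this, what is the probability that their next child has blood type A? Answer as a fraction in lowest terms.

19/20

Possible genotypes: Mira ∈ {I^A I^A, I^A i}; Gus ∈ {I^A I^A, I^A i}.
Weight each parental genotype pair by prior × P(type-A child):
  I^A I^A × I^A I^A: posterior weight 4/15; P(next child type A) = 1.
  I^A I^A × I^A i: posterior weight 4/15; P(next child type A) = 1.
  I^A i × I^A I^A: posterior weight 4/15; P(next child type A) = 1.
  I^A i × I^A i: posterior weight 1/5; P(next child type A) = 3/4.
Weighted sum = 19/20.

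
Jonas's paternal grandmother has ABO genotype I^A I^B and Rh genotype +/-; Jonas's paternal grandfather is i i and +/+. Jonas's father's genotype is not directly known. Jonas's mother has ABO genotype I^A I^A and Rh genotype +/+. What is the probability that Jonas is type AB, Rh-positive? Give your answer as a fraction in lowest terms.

Jonas's father's ABO genotype from I^A I^B × i i: 1/2 I^A i, 1/2 I^B i.
Crossing each possibility with the mother I^A I^A and summing P(type AB): 1/2·0 + 1/2·1/2 = 1/4.
Similarly for Rh via the father's Rh distribution: P(Rh+) = 1.
Independent loci: 1/4 × 1 = 1/4.

1/4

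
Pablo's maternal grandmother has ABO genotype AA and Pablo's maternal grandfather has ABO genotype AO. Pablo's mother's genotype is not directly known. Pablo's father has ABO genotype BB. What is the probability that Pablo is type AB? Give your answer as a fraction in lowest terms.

3/4

Pablo's mother's ABO genotype from AA × AO: 1/2 AA, 1/2 AO.
Crossing each possibility with the father BB and summing P(type AB): 1/2·1 + 1/2·1/2 = 3/4.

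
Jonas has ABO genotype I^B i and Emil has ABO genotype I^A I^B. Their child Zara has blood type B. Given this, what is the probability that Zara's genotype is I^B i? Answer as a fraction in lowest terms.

1/2

Cross I^B i × I^A I^B → 1/4 I^A I^B, 1/4 I^A i, 1/4 I^B I^B, 1/4 I^B i.
Type-B genotypes among offspring: I^B I^B (1/4), I^B i (1/4); total 1/2.
P(I^B i | type B) = (1/4) / (1/2) = 1/2.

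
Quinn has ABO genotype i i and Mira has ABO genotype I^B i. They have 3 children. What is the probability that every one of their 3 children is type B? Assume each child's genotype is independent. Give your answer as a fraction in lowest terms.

ABO cross i i × I^B i → 1/2 O, 1/2 B.
So P(type B) = 1/2 per child.
All 3 independent: (1/2)^3 = 1/8.

1/8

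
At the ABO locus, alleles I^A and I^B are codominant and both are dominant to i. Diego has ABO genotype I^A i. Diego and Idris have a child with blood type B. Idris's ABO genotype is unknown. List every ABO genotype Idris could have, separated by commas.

I^A I^B, I^B I^B, I^B i

For each candidate genotype of Idris, check whether crossing it with I^A i can produce every observed child phenotype.
  I^A I^A → possible child types {A} ✗
  I^A I^B → possible child types {A, B, AB} ✓
  I^A i → possible child types {O, A} ✗
  I^B I^B → possible child types {B, AB} ✓
  I^B i → possible child types {O, A, B, AB} ✓
  i i → possible child types {O, A} ✗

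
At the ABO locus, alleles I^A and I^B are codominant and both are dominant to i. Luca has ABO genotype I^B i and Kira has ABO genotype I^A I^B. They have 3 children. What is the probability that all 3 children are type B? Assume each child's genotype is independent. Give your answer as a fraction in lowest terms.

ABO cross I^B i × I^A I^B → 1/4 A, 1/2 B, 1/4 AB.
So P(type B) = 1/2 per child.
All 3 independent: (1/2)^3 = 1/8.

1/8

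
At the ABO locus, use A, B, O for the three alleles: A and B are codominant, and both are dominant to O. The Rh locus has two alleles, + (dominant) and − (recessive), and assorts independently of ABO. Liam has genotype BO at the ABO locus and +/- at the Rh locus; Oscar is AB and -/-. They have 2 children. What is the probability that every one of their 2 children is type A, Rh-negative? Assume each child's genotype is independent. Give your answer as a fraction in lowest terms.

1/64

ABO cross BO × AB → 1/4 A, 1/2 B, 1/4 AB.
Rh cross +/- × -/- → 1/2 Rh+, 1/2 Rh-; so P(type A, Rh-negative) = 1/4 × 1/2 = 1/8 per child.
All 2 independent: (1/8)^2 = 1/64.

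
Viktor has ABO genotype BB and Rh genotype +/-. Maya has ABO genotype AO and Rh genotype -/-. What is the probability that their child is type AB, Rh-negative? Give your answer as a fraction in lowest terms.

ABO cross BB × AO → offspring phenotypes: 1/2 B, 1/2 AB.
Rh cross +/- × -/- → 1/2 Rh+, 1/2 Rh-.
Independent loci: P(type AB, Rh-negative) = 1/2 × 1/2 = 1/4.

1/4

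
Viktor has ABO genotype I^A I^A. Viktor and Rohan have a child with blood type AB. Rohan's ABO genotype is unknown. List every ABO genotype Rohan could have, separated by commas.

I^A I^B, I^B I^B, I^B i

For each candidate genotype of Rohan, check whether crossing it with I^A I^A can produce every observed child phenotype.
  I^A I^A → possible child types {A} ✗
  I^A I^B → possible child types {A, AB} ✓
  I^A i → possible child types {A} ✗
  I^B I^B → possible child types {AB} ✓
  I^B i → possible child types {A, AB} ✓
  i i → possible child types {A} ✗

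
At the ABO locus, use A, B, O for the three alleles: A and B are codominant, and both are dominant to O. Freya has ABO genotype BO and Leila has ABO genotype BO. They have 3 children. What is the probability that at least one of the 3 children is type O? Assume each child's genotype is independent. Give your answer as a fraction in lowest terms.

ABO cross BO × BO → 1/4 O, 3/4 B.
So P(type O) = 1/4 per child.
P(none) = (3/4)^3 = 27/64; P(at least one) = 1 − 27/64 = 37/64.

37/64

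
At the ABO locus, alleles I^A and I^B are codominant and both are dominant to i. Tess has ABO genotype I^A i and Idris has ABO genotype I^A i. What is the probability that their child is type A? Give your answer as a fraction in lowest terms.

ABO cross I^A i × I^A i → offspring phenotypes: 1/4 O, 3/4 A.
So P(type A) = 3/4.

3/4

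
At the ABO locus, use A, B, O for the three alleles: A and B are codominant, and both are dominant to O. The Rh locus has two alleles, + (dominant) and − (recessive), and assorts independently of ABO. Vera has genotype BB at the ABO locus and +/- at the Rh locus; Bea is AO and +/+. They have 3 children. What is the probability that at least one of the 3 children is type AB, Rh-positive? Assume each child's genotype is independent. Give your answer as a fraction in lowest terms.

ABO cross BB × AO → 1/2 B, 1/2 AB.
Rh cross +/- × +/+ → 1 Rh+; so P(type AB, Rh-positive) = 1/2 × 1 = 1/2 per child.
P(none) = (1/2)^3 = 1/8; P(at least one) = 1 − 1/8 = 7/8.

7/8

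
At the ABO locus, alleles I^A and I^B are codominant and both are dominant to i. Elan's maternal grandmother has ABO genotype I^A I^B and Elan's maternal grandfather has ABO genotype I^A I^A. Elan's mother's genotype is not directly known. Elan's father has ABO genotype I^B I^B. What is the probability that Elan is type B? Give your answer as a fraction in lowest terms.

Elan's mother's ABO genotype from I^A I^B × I^A I^A: 1/2 I^A I^A, 1/2 I^A I^B.
Crossing each possibility with the father I^B I^B and summing P(type B): 1/2·0 + 1/2·1/2 = 1/4.

1/4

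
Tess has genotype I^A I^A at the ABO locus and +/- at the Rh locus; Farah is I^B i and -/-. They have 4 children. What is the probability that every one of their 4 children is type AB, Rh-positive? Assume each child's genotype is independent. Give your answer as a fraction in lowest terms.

1/256

ABO cross I^A I^A × I^B i → 1/2 A, 1/2 AB.
Rh cross +/- × -/- → 1/2 Rh+, 1/2 Rh-; so P(type AB, Rh-positive) = 1/2 × 1/2 = 1/4 per child.
All 4 independent: (1/4)^4 = 1/256.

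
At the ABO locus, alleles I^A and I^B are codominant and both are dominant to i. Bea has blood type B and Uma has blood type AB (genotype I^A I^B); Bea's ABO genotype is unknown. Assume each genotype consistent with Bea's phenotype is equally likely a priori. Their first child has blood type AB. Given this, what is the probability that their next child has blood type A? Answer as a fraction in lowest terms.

1/12

Possible genotypes: Bea ∈ {I^B I^B, I^B i}; Uma ∈ {I^A I^B}.
Weight each parental genotype pair by prior × P(type-AB child):
  I^B I^B × I^A I^B: posterior weight 2/3; P(next child type A) = 0.
  I^B i × I^A I^B: posterior weight 1/3; P(next child type A) = 1/4.
Weighted sum = 1/12.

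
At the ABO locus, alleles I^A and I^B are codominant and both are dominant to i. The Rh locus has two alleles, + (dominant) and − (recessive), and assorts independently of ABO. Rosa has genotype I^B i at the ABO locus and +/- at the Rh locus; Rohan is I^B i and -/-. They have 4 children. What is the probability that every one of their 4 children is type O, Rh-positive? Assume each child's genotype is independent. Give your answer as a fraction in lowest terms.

1/4096

ABO cross I^B i × I^B i → 1/4 O, 3/4 B.
Rh cross +/- × -/- → 1/2 Rh+, 1/2 Rh-; so P(type O, Rh-positive) = 1/4 × 1/2 = 1/8 per child.
All 4 independent: (1/8)^4 = 1/4096.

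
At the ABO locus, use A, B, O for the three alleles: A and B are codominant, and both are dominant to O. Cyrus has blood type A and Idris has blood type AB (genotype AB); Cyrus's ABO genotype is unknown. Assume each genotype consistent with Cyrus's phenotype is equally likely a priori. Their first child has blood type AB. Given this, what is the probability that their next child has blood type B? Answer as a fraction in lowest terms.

1/12

Possible genotypes: Cyrus ∈ {AA, AO}; Idris ∈ {AB}.
Weight each parental genotype pair by prior × P(type-AB child):
  AA × AB: posterior weight 2/3; P(next child type B) = 0.
  AO × AB: posterior weight 1/3; P(next child type B) = 1/4.
Weighted sum = 1/12.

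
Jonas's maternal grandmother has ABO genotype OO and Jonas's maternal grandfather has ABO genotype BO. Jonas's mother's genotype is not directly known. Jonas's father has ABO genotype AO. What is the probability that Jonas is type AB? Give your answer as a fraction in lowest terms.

Jonas's mother's ABO genotype from OO × BO: 1/2 BO, 1/2 OO.
Crossing each possibility with the father AO and summing P(type AB): 1/2·1/4 + 1/2·0 = 1/8.

1/8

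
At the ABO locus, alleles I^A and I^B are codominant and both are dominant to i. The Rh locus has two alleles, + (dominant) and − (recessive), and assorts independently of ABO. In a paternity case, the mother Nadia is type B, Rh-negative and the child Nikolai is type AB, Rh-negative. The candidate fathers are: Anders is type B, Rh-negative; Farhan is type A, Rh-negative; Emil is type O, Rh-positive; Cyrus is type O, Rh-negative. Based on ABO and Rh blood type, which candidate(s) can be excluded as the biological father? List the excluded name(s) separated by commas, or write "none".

A candidate is excluded only if no genotype consistent with his phenotype could produce a type AB, Rh-negative child with a type B, Rh-negative mother.
Anders (type B, Rh-): no genotype consistent with that phenotype can produce a type-AB Rh- child with a type-B mother.
Emil (type O, Rh+): no genotype consistent with that phenotype can produce a type-AB Rh- child with a type-B mother.
Cyrus (type O, Rh-): no genotype consistent with that phenotype can produce a type-AB Rh- child with a type-B mother.

Anders, Emil, Cyrus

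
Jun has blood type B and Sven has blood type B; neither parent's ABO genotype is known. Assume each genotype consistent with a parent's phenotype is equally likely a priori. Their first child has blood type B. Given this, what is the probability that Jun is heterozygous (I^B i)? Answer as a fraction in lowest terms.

7/15

Possible genotypes: Jun ∈ {I^B I^B, I^B i}; Sven ∈ {I^B I^B, I^B i}.
Weight each parental genotype pair by prior × P(type-B child):
  I^B I^B × I^B I^B: posterior weight 4/15.
  I^B I^B × I^B i: posterior weight 4/15.
  I^B i × I^B I^B: posterior weight 4/15.
  I^B i × I^B i: posterior weight 1/5.
Sum the posterior weight over pairs where Jun is I^B i: 7/15.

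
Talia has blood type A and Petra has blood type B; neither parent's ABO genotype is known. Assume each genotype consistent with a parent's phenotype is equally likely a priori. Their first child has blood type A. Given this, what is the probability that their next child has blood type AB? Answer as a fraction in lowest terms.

5/12

Possible genotypes: Talia ∈ {I^A I^A, I^A i}; Petra ∈ {I^B I^B, I^B i}.
Weight each parental genotype pair by prior × P(type-A child):
  I^A I^A × I^B i: posterior weight 2/3; P(next child type AB) = 1/2.
  I^A i × I^B i: posterior weight 1/3; P(next child type AB) = 1/4.
Weighted sum = 5/12.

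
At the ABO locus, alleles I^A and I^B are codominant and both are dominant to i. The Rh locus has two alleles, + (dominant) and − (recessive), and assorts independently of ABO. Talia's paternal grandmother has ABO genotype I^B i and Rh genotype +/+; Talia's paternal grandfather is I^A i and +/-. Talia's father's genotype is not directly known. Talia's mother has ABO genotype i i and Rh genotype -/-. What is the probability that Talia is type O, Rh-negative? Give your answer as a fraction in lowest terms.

Talia's father's ABO genotype from I^B i × I^A i: 1/4 I^A I^B, 1/4 I^A i, 1/4 I^B i, 1/4 i i.
Crossing each possibility with the mother i i and summing P(type O): 1/4·0 + 1/4·1/2 + 1/4·1/2 + 1/4·1 = 1/2.
Similarly for Rh via the father's Rh distribution: P(Rh-) = 1/4.
Independent loci: 1/2 × 1/4 = 1/8.

1/8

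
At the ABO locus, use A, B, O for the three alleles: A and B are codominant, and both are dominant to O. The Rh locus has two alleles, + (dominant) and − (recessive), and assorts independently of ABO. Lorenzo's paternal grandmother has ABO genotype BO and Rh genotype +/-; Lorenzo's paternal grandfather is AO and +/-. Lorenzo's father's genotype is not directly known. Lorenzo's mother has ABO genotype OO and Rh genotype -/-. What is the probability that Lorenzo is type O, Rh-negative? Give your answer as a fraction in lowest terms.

Lorenzo's father's ABO genotype from BO × AO: 1/4 AB, 1/4 AO, 1/4 BO, 1/4 OO.
Crossing each possibility with the mother OO and summing P(type O): 1/4·0 + 1/4·1/2 + 1/4·1/2 + 1/4·1 = 1/2.
Similarly for Rh via the father's Rh distribution: P(Rh-) = 1/2.
Independent loci: 1/2 × 1/2 = 1/4.

1/4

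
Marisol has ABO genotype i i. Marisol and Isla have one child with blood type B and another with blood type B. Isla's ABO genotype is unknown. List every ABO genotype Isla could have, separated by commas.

For each candidate genotype of Isla, check whether crossing it with i i can produce every observed child phenotype.
  I^A I^A → possible child types {A} ✗
  I^A I^B → possible child types {A, B} ✓
  I^A i → possible child types {O, A} ✗
  I^B I^B → possible child types {B} ✓
  I^B i → possible child types {O, B} ✓
  i i → possible child types {O} ✗

I^A I^B, I^B I^B, I^B i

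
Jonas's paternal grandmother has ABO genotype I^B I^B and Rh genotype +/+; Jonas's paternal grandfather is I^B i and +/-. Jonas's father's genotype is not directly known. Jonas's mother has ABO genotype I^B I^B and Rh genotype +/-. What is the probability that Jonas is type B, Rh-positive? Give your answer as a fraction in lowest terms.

Jonas's father's ABO genotype from I^B I^B × I^B i: 1/2 I^B I^B, 1/2 I^B i.
Crossing each possibility with the mother I^B I^B and summing P(type B): 1/2·1 + 1/2·1 = 1.
Similarly for Rh via the father's Rh distribution: P(Rh+) = 7/8.
Independent loci: 1 × 7/8 = 7/8.

7/8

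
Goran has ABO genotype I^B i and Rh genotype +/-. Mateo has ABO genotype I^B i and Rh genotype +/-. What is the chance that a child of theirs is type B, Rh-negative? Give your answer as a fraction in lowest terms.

ABO cross I^B i × I^B i → offspring phenotypes: 1/4 O, 3/4 B.
Rh cross +/- × +/- → 3/4 Rh+, 1/4 Rh-.
Independent loci: P(type B, Rh-negative) = 3/4 × 1/4 = 3/16.

3/16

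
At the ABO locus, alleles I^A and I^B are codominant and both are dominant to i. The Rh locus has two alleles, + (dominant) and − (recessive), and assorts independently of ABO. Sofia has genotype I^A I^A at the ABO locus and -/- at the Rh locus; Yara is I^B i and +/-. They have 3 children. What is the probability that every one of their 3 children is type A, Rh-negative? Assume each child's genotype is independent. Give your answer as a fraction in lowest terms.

ABO cross I^A I^A × I^B i → 1/2 A, 1/2 AB.
Rh cross -/- × +/- → 1/2 Rh+, 1/2 Rh-; so P(type A, Rh-negative) = 1/2 × 1/2 = 1/4 per child.
All 3 independent: (1/4)^3 = 1/64.

1/64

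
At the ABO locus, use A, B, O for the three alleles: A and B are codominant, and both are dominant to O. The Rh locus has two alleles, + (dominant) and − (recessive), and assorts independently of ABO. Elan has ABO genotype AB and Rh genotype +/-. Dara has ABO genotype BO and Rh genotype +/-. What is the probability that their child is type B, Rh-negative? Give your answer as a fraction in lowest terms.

ABO cross AB × BO → offspring phenotypes: 1/4 A, 1/2 B, 1/4 AB.
Rh cross +/- × +/- → 3/4 Rh+, 1/4 Rh-.
Independent loci: P(type B, Rh-negative) = 1/2 × 1/4 = 1/8.

1/8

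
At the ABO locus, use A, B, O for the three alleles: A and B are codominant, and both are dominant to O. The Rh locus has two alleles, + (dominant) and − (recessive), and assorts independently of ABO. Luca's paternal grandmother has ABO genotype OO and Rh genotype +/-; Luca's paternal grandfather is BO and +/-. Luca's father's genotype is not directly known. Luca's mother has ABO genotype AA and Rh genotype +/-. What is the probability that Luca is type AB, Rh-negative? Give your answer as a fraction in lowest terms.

1/16

Luca's father's ABO genotype from OO × BO: 1/2 BO, 1/2 OO.
Crossing each possibility with the mother AA and summing P(type AB): 1/2·1/2 + 1/2·0 = 1/4.
Similarly for Rh via the father's Rh distribution: P(Rh-) = 1/4.
Independent loci: 1/4 × 1/4 = 1/16.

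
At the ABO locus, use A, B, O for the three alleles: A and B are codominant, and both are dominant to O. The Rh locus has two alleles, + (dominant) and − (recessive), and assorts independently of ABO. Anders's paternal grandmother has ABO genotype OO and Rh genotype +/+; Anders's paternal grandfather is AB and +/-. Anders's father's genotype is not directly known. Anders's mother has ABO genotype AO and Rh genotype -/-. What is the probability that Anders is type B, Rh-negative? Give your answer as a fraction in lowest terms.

1/32

Anders's father's ABO genotype from OO × AB: 1/2 AO, 1/2 BO.
Crossing each possibility with the mother AO and summing P(type B): 1/2·0 + 1/2·1/4 = 1/8.
Similarly for Rh via the father's Rh distribution: P(Rh-) = 1/4.
Independent loci: 1/8 × 1/4 = 1/32.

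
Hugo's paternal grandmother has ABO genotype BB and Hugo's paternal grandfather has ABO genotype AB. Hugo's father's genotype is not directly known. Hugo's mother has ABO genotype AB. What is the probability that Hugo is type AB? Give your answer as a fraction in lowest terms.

Hugo's father's ABO genotype from BB × AB: 1/2 AB, 1/2 BB.
Crossing each possibility with the mother AB and summing P(type AB): 1/2·1/2 + 1/2·1/2 = 1/2.

1/2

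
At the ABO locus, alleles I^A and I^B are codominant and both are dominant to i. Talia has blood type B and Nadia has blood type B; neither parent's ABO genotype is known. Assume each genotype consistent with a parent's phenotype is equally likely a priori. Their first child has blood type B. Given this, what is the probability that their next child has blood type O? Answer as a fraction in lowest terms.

1/20

Possible genotypes: Talia ∈ {I^B I^B, I^B i}; Nadia ∈ {I^B I^B, I^B i}.
Weight each parental genotype pair by prior × P(type-B child):
  I^B I^B × I^B I^B: posterior weight 4/15; P(next child type O) = 0.
  I^B I^B × I^B i: posterior weight 4/15; P(next child type O) = 0.
  I^B i × I^B I^B: posterior weight 4/15; P(next child type O) = 0.
  I^B i × I^B i: posterior weight 1/5; P(next child type O) = 1/4.
Weighted sum = 1/20.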